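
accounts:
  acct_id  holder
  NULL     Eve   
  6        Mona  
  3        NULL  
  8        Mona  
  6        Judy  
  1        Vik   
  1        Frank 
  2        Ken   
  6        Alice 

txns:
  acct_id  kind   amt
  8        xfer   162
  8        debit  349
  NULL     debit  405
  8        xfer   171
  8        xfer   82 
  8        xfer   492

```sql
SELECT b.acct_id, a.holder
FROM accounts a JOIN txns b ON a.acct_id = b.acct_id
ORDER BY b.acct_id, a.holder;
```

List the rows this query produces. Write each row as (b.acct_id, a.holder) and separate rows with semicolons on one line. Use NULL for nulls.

(8, Mona); (8, Mona); (8, Mona); (8, Mona); (8, Mona)

INNER JOIN keeps only pairs where the ON condition holds.
Matching on a.acct_id = b.acct_id. A NULL in a compared column never satisfies the condition.
- a[0] acct_id=NULL → no match; dropped.
- a[1] acct_id=6 → no match; dropped.
- a[2] acct_id=3 → no match; dropped.
- a[3] acct_id=8 → 5 match(es) in b → 5 row(s).
- a[4] acct_id=6 → no match; dropped.
- a[5] acct_id=1 → no match; dropped.
- a[6] acct_id=1 → no match; dropped.
- a[7] acct_id=2 → no match; dropped.
- a[8] acct_id=6 → no match; dropped.
After projecting and ordering:
b.acct_id | a.holder
8 | Mona
8 | Mona
8 | Mona
8 | Mona
8 | Mona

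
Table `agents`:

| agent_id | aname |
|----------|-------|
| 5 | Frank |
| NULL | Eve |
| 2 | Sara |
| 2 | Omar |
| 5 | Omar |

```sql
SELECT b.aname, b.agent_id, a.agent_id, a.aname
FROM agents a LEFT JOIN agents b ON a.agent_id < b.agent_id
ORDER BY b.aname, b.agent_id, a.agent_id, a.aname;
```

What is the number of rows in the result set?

LEFT JOIN keeps every row from `agents a`; unmatched rows get NULL for `agents b`'s columns.
Matching on a.agent_id < b.agent_id. A NULL in a compared column never satisfies the condition.
- a[0] agent_id=5 → no match; kept with NULLs on the b side.
- a[1] agent_id=NULL → no match; kept with NULLs on the b side.
- a[2] agent_id=2 → 2 match(es) in b → 2 row(s).
- a[3] agent_id=2 → 2 match(es) in b → 2 row(s).
- a[4] agent_id=5 → no match; kept with NULLs on the b side.
Total: 4 matched + 3 padded = 7 rows.

7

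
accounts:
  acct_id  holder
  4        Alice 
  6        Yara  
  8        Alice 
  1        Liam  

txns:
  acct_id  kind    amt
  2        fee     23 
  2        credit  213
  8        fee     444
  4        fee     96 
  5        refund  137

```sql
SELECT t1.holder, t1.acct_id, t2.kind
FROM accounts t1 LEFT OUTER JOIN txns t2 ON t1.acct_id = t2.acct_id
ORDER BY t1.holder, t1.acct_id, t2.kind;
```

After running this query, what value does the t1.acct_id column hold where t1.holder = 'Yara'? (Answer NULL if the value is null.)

LEFT JOIN keeps every row from `accounts`; unmatched rows get NULL for `txns`'s columns.
Matching on t1.acct_id = t2.acct_id.
- acct_id=4: 1 matching t2 row(s), so 1 row(s) emitted.
- acct_id=6: no t2 row matches, row kept with t2 columns NULL.
- acct_id=8: 1 matching t2 row(s), so 1 row(s) emitted.
- acct_id=1: no t2 row matches, row kept with t2 columns NULL.

6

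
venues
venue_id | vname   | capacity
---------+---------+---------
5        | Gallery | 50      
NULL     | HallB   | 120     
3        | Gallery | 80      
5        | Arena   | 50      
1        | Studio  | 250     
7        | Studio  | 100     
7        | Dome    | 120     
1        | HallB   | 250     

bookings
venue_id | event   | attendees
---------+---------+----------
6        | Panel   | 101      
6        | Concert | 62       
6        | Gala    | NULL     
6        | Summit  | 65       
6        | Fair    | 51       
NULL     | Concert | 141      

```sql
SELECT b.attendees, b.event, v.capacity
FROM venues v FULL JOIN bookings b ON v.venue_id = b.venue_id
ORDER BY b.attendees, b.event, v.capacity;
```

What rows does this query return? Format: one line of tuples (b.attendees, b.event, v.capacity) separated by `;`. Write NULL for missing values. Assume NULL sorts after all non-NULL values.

(51, Fair, NULL); (62, Concert, NULL); (65, Summit, NULL); (101, Panel, NULL); (141, Concert, NULL); (NULL, Gala, NULL); (NULL, NULL, 50); (NULL, NULL, 50); (NULL, NULL, 80); (NULL, NULL, 100); (NULL, NULL, 120); (NULL, NULL, 120); (NULL, NULL, 250); (NULL, NULL, 250)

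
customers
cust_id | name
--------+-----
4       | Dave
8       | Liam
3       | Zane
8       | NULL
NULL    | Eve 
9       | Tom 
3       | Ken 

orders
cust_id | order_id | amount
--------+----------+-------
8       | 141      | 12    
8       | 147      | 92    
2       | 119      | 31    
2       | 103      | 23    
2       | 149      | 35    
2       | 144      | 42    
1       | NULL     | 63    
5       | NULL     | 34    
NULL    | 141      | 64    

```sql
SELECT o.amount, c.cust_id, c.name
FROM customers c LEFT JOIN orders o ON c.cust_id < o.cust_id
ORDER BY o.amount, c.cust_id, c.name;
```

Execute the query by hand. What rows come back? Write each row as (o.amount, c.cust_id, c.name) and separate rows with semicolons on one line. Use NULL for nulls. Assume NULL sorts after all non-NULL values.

LEFT JOIN keeps every row from `customers`; unmatched rows get NULL for `orders`'s columns.
Matching on c.cust_id < o.cust_id. A NULL in a compared column never satisfies the condition.
- c[0] cust_id=4 → 3 match(es) in o → 3 row(s).
- c[1] cust_id=8 → no match; kept with NULLs on the o side.
- c[2] cust_id=3 → 3 match(es) in o → 3 row(s).
- c[3] cust_id=8 → no match; kept with NULLs on the o side.
- c[4] cust_id=NULL → no match; kept with NULLs on the o side.
- c[5] cust_id=9 → no match; kept with NULLs on the o side.
- c[6] cust_id=3 → 3 match(es) in o → 3 row(s).

(12, 3, Ken); (12, 3, Zane); (12, 4, Dave); (34, 3, Ken); (34, 3, Zane); (34, 4, Dave); (92, 3, Ken); (92, 3, Zane); (92, 4, Dave); (NULL, 8, Liam); (NULL, 8, NULL); (NULL, 9, Tom); (NULL, NULL, Eve)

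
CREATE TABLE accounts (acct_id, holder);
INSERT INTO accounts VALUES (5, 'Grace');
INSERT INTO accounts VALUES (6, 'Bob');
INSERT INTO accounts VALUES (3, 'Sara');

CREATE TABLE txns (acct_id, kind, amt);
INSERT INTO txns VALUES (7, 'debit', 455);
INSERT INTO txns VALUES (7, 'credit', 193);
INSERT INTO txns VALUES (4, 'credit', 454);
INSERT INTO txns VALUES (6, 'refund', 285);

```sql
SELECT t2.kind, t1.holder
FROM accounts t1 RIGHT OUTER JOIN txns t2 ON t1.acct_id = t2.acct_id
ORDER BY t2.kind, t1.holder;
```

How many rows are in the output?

4

RIGHT JOIN keeps every row from `txns`; unmatched rows get NULL for `accounts`'s columns.
Matching on t1.acct_id = t2.acct_id.
Matched pairs: 1; unmatched t2 rows kept: 3.
Total: 1 matched + 3 padded = 4 rows.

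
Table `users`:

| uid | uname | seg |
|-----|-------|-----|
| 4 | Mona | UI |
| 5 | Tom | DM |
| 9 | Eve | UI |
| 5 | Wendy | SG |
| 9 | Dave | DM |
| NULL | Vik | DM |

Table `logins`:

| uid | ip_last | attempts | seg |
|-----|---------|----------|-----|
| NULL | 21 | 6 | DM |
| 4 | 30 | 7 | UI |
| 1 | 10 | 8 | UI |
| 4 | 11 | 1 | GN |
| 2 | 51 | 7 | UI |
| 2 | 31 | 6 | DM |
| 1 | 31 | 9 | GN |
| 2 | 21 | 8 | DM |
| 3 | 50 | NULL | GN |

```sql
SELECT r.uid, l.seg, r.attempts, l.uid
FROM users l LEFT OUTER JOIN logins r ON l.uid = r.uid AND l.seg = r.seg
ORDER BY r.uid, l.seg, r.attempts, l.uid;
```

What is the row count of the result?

LEFT JOIN keeps every row from `users`; unmatched rows get NULL for `logins`'s columns.
Matching on l.uid = r.uid AND l.seg = r.seg. A NULL in a compared column never satisfies the condition.
Matched pairs: 1; unmatched l rows kept: 5.
Total: 1 matched + 5 padded = 6 rows.

6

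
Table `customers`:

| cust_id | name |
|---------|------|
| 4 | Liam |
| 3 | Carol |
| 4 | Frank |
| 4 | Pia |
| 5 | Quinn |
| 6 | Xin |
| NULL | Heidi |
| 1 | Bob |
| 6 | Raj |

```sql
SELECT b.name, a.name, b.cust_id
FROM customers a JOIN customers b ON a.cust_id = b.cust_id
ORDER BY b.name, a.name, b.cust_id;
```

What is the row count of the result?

16

INNER JOIN keeps only pairs where the ON condition holds.
Matching on a.cust_id = b.cust_id. A NULL in a compared column never satisfies the condition.
Matched pairs: 16.
Total: 16 rows.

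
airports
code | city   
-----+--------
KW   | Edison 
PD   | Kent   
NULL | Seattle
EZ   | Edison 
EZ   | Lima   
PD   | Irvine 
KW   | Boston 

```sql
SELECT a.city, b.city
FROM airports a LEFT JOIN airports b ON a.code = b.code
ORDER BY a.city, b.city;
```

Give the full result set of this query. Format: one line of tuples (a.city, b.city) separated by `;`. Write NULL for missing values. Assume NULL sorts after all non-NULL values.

(Boston, Boston); (Boston, Edison); (Edison, Boston); (Edison, Edison); (Edison, Edison); (Edison, Lima); (Irvine, Irvine); (Irvine, Kent); (Kent, Irvine); (Kent, Kent); (Lima, Edison); (Lima, Lima); (Seattle, NULL)

LEFT JOIN keeps every row from `airports a`; unmatched rows get NULL for `airports b`'s columns.
Matching on a.code = b.code. A NULL in a compared column never satisfies the condition.
- a[0] code=KW → 2 match(es) in b → 2 row(s).
- a[1] code=PD → 2 match(es) in b → 2 row(s).
- a[2] code=NULL → no match; kept with NULLs on the b side.
- a[3] code=EZ → 2 match(es) in b → 2 row(s).
- a[4] code=EZ → 2 match(es) in b → 2 row(s).
- a[5] code=PD → 2 match(es) in b → 2 row(s).
- a[6] code=KW → 2 match(es) in b → 2 row(s).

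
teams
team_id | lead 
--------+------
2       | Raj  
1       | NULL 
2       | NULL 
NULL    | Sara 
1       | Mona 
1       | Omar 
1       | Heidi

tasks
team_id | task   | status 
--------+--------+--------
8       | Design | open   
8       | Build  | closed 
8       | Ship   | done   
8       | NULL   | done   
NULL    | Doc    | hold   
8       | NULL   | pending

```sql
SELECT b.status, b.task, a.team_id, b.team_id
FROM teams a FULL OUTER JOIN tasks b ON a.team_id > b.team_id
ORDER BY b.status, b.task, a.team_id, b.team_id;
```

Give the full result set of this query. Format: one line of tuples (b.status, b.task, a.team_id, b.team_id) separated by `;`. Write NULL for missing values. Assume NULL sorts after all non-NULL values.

(closed, Build, NULL, 8); (done, Ship, NULL, 8); (done, NULL, NULL, 8); (hold, Doc, NULL, NULL); (open, Design, NULL, 8); (pending, NULL, NULL, 8); (NULL, NULL, 1, NULL); (NULL, NULL, 1, NULL); (NULL, NULL, 1, NULL); (NULL, NULL, 1, NULL); (NULL, NULL, 2, NULL); (NULL, NULL, 2, NULL); (NULL, NULL, NULL, NULL)

FULL OUTER JOIN keeps every row from both sides; unmatched rows get NULL for the other side's columns.
Matching on a.team_id > b.team_id. A NULL in a compared column never satisfies the condition.
- a (team_id=2) has no partner → padded with NULL.
- a (team_id=1) has no partner → padded with NULL.
- a (team_id=2) has no partner → padded with NULL.
- a (team_id=NULL) has no partner → padded with NULL.
- a (team_id=1) has no partner → padded with NULL.
- a (team_id=1) has no partner → padded with NULL.
- a (team_id=1) has no partner → padded with NULL.
- plus 6 unmatched b row(s), each kept with NULL a columns.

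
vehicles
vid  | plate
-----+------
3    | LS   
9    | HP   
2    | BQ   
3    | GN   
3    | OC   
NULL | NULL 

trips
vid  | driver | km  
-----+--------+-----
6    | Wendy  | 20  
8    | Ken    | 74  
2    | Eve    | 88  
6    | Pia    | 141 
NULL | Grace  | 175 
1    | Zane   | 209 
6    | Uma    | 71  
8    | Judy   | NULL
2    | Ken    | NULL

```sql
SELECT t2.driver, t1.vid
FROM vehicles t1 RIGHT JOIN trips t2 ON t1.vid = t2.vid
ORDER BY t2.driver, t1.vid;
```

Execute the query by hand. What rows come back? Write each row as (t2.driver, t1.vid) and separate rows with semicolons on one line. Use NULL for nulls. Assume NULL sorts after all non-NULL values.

RIGHT JOIN keeps every row from `trips`; unmatched rows get NULL for `vehicles`'s columns.
Matching on t1.vid = t2.vid. A NULL in a compared column never satisfies the condition.
- t1[0] vid=3 → no match.
- t1[1] vid=9 → no match.
- t1[2] vid=2 → 2 match(es) in t2 → 2 row(s).
- t1[3] vid=3 → no match.
- t1[4] vid=3 → no match.
- t1[5] vid=NULL → no match.
- plus 7 unmatched t2 row(s), each kept with NULL t1 columns.
After projecting and ordering:
t2.driver | t1.vid
Eve | 2
Grace | NULL
Judy | NULL
Ken | 2
Ken | NULL
Pia | NULL
Uma | NULL
Wendy | NULL
Zane | NULL

(Eve, 2); (Grace, NULL); (Judy, NULL); (Ken, 2); (Ken, NULL); (Pia, NULL); (Uma, NULL); (Wendy, NULL); (Zane, NULL)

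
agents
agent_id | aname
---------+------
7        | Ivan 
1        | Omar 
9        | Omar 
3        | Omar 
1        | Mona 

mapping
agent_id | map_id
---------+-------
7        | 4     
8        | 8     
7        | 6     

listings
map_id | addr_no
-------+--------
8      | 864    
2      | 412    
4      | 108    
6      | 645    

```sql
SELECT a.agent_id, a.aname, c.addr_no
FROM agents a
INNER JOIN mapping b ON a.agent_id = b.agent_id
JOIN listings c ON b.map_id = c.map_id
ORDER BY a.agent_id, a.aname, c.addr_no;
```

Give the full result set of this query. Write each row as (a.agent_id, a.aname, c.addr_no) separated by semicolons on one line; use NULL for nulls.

(7, Ivan, 108); (7, Ivan, 645)

Evaluate left to right. First `agents a INNER JOIN mapping b` on agent_id: 2 row(s).
Then INNER JOIN `listings c` on map_id: keep only rows whose b.map_id appears in c.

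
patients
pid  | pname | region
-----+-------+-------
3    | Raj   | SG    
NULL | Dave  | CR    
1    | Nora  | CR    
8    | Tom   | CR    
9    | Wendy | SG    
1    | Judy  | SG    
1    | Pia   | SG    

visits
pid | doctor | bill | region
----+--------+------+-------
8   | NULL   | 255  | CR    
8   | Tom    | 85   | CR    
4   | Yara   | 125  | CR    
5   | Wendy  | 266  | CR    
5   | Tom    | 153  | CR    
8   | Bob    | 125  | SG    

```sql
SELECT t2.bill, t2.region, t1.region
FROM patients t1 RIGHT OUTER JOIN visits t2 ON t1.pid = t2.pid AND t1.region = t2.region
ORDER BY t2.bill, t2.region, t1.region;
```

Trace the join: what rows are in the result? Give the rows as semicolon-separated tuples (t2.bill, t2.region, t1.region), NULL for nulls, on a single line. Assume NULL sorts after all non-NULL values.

(85, CR, CR); (125, CR, NULL); (125, SG, NULL); (153, CR, NULL); (255, CR, CR); (266, CR, NULL)

RIGHT JOIN keeps every row from `visits`; unmatched rows get NULL for `patients`'s columns.
Matching on t1.pid = t2.pid AND t1.region = t2.region. A NULL in a compared column never satisfies the condition.
Matched pairs: 2; unmatched t2 rows kept: 4.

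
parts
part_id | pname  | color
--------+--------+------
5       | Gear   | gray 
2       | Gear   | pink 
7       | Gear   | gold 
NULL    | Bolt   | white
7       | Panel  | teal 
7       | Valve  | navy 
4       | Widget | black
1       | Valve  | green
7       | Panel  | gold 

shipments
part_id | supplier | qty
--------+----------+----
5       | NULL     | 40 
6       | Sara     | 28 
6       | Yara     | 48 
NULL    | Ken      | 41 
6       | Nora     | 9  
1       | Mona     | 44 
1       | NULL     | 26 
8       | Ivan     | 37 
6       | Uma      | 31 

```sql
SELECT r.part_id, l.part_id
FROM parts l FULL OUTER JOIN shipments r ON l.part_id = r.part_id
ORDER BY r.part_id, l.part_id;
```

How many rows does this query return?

16

FULL OUTER JOIN keeps every row from both sides; unmatched rows get NULL for the other side's columns.
Matching on l.part_id = r.part_id. A NULL in a compared column never satisfies the condition.
- l row (part_id=5): matches 1 r row(s) → 1 output row(s).
- l row (part_id=2): no match → kept, r columns NULL.
- l row (part_id=7): no match → kept, r columns NULL.
- l row (part_id=NULL): no match → kept, r columns NULL.
- l row (part_id=7): no match → kept, r columns NULL.
- l row (part_id=7): no match → kept, r columns NULL.
- l row (part_id=4): no match → kept, r columns NULL.
- l row (part_id=1): matches 2 r row(s) → 2 output row(s).
- l row (part_id=7): no match → kept, r columns NULL.
- plus 6 unmatched r row(s), each kept with NULL l columns.
Total: 3 matched + 13 padded = 16 rows.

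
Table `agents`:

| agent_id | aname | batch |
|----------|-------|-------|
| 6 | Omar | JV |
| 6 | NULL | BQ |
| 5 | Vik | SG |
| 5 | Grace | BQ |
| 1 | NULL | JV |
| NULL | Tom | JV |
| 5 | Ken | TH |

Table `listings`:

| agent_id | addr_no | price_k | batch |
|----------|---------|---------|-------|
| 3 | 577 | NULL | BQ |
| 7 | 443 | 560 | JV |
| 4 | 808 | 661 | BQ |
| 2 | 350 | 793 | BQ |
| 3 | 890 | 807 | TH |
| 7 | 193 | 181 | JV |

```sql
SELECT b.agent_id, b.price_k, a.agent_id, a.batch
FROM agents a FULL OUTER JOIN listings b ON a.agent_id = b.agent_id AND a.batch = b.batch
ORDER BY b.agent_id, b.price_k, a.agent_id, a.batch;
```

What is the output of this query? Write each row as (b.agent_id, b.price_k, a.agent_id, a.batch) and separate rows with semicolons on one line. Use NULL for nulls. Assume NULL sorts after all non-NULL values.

FULL OUTER JOIN keeps every row from both sides; unmatched rows get NULL for the other side's columns.
Matching on a.agent_id = b.agent_id AND a.batch = b.batch. A NULL in a compared column never satisfies the condition.
- a[0] agent_id=6, batch=JV → no match; kept with NULLs on the b side.
- a[1] agent_id=6, batch=BQ → no match; kept with NULLs on the b side.
- a[2] agent_id=5, batch=SG → no match; kept with NULLs on the b side.
- a[3] agent_id=5, batch=BQ → no match; kept with NULLs on the b side.
- a[4] agent_id=1, batch=JV → no match; kept with NULLs on the b side.
- a[5] agent_id=NULL, batch=JV → no match; kept with NULLs on the b side.
- a[6] agent_id=5, batch=TH → no match; kept with NULLs on the b side.
- 6 row(s) from b found no a partner → padded with NULL.

(2, 793, NULL, NULL); (3, 807, NULL, NULL); (3, NULL, NULL, NULL); (4, 661, NULL, NULL); (7, 181, NULL, NULL); (7, 560, NULL, NULL); (NULL, NULL, 1, JV); (NULL, NULL, 5, BQ); (NULL, NULL, 5, SG); (NULL, NULL, 5, TH); (NULL, NULL, 6, BQ); (NULL, NULL, 6, JV); (NULL, NULL, NULL, JV)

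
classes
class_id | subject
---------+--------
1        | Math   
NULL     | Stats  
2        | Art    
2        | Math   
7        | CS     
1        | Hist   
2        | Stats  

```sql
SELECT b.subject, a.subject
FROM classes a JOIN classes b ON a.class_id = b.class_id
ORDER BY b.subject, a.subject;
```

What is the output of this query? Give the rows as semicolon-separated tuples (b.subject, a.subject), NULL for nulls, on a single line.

INNER JOIN keeps only pairs where the ON condition holds.
Matching on a.class_id = b.class_id. A NULL in a compared column never satisfies the condition.
- a row (class_id=1): matches 2 b row(s) → 2 output row(s).
- a row (class_id=NULL): no match → dropped.
- a row (class_id=2): matches 3 b row(s) → 3 output row(s).
- a row (class_id=2): matches 3 b row(s) → 3 output row(s).
- a row (class_id=7): matches 1 b row(s) → 1 output row(s).
- a row (class_id=1): matches 2 b row(s) → 2 output row(s).
- a row (class_id=2): matches 3 b row(s) → 3 output row(s).

(Art, Art); (Art, Math); (Art, Stats); (CS, CS); (Hist, Hist); (Hist, Math); (Math, Art); (Math, Hist); (Math, Math); (Math, Math); (Math, Stats); (Stats, Art); (Stats, Math); (Stats, Stats)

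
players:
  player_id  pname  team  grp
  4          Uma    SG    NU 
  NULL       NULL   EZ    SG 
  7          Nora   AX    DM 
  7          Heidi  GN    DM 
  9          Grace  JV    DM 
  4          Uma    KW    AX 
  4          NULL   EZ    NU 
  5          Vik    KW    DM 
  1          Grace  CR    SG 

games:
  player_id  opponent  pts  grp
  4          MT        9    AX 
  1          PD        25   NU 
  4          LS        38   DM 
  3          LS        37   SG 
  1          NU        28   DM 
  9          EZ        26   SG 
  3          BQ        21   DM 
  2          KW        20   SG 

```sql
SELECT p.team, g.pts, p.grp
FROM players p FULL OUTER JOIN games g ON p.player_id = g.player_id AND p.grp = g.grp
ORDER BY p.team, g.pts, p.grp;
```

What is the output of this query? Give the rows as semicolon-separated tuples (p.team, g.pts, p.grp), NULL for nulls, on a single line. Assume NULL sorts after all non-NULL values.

FULL OUTER JOIN keeps every row from both sides; unmatched rows get NULL for the other side's columns.
Matching on p.player_id = g.player_id AND p.grp = g.grp. A NULL in a compared column never satisfies the condition.
Matched pairs: 1; unmatched p rows kept: 8; unmatched g rows kept: 7.

(AX, NULL, DM); (CR, NULL, SG); (EZ, NULL, NU); (EZ, NULL, SG); (GN, NULL, DM); (JV, NULL, DM); (KW, 9, AX); (KW, NULL, DM); (SG, NULL, NU); (NULL, 20, NULL); (NULL, 21, NULL); (NULL, 25, NULL); (NULL, 26, NULL); (NULL, 28, NULL); (NULL, 37, NULL); (NULL, 38, NULL)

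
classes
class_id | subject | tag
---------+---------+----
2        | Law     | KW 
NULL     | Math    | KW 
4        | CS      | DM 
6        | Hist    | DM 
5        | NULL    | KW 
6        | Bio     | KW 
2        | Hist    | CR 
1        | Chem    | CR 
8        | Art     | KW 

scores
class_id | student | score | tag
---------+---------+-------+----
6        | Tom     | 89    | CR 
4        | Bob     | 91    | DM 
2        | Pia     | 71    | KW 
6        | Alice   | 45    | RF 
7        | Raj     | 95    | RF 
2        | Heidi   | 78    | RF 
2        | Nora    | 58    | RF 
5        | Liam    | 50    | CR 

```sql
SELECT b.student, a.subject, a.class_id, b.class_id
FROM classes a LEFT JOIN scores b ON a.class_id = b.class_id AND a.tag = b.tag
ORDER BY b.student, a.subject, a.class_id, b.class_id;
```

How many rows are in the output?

9

LEFT JOIN keeps every row from `classes`; unmatched rows get NULL for `scores`'s columns.
Matching on a.class_id = b.class_id AND a.tag = b.tag. A NULL in a compared column never satisfies the condition.
- a row (class_id=2, tag=KW): matches 1 b row(s) → 1 output row(s).
- a row (class_id=NULL, tag=KW): no match → kept, b columns NULL.
- a row (class_id=4, tag=DM): matches 1 b row(s) → 1 output row(s).
- a row (class_id=6, tag=DM): no match → kept, b columns NULL.
- a row (class_id=5, tag=KW): no match → kept, b columns NULL.
- a row (class_id=6, tag=KW): no match → kept, b columns NULL.
- a row (class_id=2, tag=CR): no match → kept, b columns NULL.
- a row (class_id=1, tag=CR): no match → kept, b columns NULL.
- a row (class_id=8, tag=KW): no match → kept, b columns NULL.
Total: 2 matched + 7 padded = 9 rows.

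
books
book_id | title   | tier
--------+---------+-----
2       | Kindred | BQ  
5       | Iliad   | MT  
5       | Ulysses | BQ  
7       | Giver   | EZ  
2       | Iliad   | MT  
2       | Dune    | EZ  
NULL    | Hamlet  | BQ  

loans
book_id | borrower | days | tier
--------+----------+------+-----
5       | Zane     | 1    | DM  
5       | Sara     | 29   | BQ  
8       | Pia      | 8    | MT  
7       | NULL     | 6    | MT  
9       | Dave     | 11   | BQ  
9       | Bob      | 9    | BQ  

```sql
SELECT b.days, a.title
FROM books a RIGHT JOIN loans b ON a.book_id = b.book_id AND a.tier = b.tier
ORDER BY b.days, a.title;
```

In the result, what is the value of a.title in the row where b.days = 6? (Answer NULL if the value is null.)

NULL

RIGHT JOIN keeps every row from `loans`; unmatched rows get NULL for `books`'s columns.
Matching on a.book_id = b.book_id AND a.tier = b.tier. A NULL in a compared column never satisfies the condition.
Matched pairs: 1; unmatched b rows kept: 5.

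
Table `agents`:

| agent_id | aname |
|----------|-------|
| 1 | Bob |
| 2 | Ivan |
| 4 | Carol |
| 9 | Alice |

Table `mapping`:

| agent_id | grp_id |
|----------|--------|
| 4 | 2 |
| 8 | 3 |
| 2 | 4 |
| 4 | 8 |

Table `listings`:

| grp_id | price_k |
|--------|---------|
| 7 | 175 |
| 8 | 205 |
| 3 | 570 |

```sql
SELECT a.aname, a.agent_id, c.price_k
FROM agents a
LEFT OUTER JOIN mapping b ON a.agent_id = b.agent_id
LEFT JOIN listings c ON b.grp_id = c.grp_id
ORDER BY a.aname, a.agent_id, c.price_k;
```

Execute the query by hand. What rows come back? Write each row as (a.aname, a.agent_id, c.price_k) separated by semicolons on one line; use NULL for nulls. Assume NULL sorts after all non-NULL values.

Step 1 — a LEFT JOIN b on agent_id → 5 row(s).
Then LEFT JOIN `listings c` on grp_id: each of those 5 rows is kept; rows whose b.grp_id has no match in c get NULL for c's columns.

(Alice, 9, NULL); (Bob, 1, NULL); (Carol, 4, 205); (Carol, 4, NULL); (Ivan, 2, NULL)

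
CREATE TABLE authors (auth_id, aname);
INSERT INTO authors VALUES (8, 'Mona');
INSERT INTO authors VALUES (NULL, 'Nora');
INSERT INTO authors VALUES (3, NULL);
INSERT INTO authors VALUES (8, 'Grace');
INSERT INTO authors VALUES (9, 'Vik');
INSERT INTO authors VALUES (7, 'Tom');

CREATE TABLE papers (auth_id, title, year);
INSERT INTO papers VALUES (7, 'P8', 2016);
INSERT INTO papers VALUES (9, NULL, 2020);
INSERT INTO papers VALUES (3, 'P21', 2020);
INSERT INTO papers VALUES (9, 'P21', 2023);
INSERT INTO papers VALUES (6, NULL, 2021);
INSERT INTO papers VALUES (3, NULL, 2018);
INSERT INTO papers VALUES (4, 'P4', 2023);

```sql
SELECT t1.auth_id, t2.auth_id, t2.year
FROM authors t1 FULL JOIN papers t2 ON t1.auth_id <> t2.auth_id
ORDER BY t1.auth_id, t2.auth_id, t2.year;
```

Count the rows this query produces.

31

FULL OUTER JOIN keeps every row from both sides; unmatched rows get NULL for the other side's columns.
Matching on t1.auth_id <> t2.auth_id. A NULL in a compared column never satisfies the condition.
Matched pairs: 30; unmatched t1 rows kept: 1; unmatched t2 rows kept: 0.
Total: 30 matched + 1 padded = 31 rows.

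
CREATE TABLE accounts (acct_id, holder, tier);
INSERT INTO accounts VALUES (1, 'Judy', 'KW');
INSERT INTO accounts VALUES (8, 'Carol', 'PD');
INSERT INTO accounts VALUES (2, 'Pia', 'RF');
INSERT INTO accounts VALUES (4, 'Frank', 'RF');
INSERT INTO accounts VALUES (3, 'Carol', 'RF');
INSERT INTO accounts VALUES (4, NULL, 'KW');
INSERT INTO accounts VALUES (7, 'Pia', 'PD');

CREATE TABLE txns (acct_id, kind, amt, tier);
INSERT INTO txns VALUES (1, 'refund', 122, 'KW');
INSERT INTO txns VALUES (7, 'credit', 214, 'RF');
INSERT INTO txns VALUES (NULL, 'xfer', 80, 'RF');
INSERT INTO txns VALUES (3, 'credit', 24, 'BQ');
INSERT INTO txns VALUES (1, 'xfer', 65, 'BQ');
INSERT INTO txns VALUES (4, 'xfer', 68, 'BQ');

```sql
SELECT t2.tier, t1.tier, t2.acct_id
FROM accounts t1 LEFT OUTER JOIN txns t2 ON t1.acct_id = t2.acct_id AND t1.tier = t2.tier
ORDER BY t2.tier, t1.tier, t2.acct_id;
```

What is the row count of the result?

7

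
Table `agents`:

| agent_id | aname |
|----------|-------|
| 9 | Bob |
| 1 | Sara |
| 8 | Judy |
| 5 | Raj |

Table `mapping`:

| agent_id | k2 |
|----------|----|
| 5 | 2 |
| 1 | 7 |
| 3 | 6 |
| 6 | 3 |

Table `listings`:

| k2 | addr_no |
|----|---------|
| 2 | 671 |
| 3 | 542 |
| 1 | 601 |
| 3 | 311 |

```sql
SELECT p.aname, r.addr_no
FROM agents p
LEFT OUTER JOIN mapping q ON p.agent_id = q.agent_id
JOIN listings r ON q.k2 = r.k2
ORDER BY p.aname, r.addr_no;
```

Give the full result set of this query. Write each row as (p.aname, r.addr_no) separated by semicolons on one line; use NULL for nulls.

Step 1 — p LEFT JOIN q on agent_id → 4 row(s).
Then INNER JOIN `listings r` on k2: keep only rows whose q.k2 appears in r.

(Raj, 671)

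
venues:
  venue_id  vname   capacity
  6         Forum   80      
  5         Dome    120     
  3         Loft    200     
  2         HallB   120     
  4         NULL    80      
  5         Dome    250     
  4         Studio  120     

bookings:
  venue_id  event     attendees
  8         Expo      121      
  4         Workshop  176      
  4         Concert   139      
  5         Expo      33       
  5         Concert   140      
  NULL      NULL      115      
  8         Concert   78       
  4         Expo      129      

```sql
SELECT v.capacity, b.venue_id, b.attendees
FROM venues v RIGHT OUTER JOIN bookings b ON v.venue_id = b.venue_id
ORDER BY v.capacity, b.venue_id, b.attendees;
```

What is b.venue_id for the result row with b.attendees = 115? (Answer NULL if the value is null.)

RIGHT JOIN keeps every row from `bookings`; unmatched rows get NULL for `venues`'s columns.
Matching on v.venue_id = b.venue_id. A NULL in a compared column never satisfies the condition.
- v (venue_id=6) has no partner in b.
- v (venue_id=5) pairs with 2 row(s) of b.
- v (venue_id=3) has no partner in b.
- v (venue_id=2) has no partner in b.
- v (venue_id=4) pairs with 3 row(s) of b.
- v (venue_id=5) pairs with 2 row(s) of b.
- v (venue_id=4) pairs with 3 row(s) of b.
- 3 b row(s) had no v match → kept, v columns NULL.

NULL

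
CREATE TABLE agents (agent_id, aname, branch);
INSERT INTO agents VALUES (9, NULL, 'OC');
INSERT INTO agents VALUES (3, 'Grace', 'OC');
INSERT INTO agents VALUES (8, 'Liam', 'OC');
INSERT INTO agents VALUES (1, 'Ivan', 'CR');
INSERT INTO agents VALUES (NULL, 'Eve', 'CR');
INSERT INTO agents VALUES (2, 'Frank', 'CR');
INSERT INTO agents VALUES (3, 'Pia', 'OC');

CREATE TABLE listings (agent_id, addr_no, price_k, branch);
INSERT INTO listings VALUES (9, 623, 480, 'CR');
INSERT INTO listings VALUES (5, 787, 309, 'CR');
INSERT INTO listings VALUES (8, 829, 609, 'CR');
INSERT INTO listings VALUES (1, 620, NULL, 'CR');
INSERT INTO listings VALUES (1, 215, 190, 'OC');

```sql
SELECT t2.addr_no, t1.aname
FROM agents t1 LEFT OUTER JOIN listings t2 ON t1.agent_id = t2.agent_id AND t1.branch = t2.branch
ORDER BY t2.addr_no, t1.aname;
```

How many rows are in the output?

7

LEFT JOIN keeps every row from `agents`; unmatched rows get NULL for `listings`'s columns.
Matching on t1.agent_id = t2.agent_id AND t1.branch = t2.branch. A NULL in a compared column never satisfies the condition.
- t1 (agent_id=9, branch=OC) has no partner → padded with NULL.
- t1 (agent_id=3, branch=OC) has no partner → padded with NULL.
- t1 (agent_id=8, branch=OC) has no partner → padded with NULL.
- t1 (agent_id=1, branch=CR) pairs with 1 row(s) of t2.
- t1 (agent_id=NULL, branch=CR) has no partner → padded with NULL.
- t1 (agent_id=2, branch=CR) has no partner → padded with NULL.
- t1 (agent_id=3, branch=OC) has no partner → padded with NULL.
Total: 1 matched + 6 padded = 7 rows.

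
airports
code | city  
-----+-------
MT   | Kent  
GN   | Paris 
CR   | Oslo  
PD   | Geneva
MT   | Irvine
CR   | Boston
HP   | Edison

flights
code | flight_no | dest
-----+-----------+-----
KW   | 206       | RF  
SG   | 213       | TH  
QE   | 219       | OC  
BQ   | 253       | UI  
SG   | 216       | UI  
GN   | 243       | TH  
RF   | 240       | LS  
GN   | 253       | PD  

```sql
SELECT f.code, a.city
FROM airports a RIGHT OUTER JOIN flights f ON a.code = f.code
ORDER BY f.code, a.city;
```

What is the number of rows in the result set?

8

RIGHT JOIN keeps every row from `flights`; unmatched rows get NULL for `airports`'s columns.
Matching on a.code = f.code.
Matched pairs: 2; unmatched f rows kept: 6.
Total: 2 matched + 6 padded = 8 rows.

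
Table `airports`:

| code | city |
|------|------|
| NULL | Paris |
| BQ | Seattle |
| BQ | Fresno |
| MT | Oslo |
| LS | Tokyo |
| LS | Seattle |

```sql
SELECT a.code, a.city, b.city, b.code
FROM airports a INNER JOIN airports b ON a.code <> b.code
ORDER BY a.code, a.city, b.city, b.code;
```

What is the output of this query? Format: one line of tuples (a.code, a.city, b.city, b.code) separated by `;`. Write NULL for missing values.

(BQ, Fresno, Oslo, MT); (BQ, Fresno, Seattle, LS); (BQ, Fresno, Tokyo, LS); (BQ, Seattle, Oslo, MT); (BQ, Seattle, Seattle, LS); (BQ, Seattle, Tokyo, LS); (LS, Seattle, Fresno, BQ); (LS, Seattle, Oslo, MT); (LS, Seattle, Seattle, BQ); (LS, Tokyo, Fresno, BQ); (LS, Tokyo, Oslo, MT); (LS, Tokyo, Seattle, BQ); (MT, Oslo, Fresno, BQ); (MT, Oslo, Seattle, BQ); (MT, Oslo, Seattle, LS); (MT, Oslo, Tokyo, LS)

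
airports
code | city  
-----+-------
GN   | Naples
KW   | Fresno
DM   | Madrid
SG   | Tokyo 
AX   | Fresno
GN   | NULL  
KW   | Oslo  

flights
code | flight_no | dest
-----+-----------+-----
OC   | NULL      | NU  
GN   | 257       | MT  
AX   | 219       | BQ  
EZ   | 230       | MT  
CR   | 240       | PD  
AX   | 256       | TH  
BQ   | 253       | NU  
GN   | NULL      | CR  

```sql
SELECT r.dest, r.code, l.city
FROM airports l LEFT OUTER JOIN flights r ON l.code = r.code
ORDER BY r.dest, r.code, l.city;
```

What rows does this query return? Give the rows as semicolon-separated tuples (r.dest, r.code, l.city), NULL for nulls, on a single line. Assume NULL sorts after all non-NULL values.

LEFT JOIN keeps every row from `airports`; unmatched rows get NULL for `flights`'s columns.
Matching on l.code = r.code.
Matched pairs: 6; unmatched l rows kept: 4.

(BQ, AX, Fresno); (CR, GN, Naples); (CR, GN, NULL); (MT, GN, Naples); (MT, GN, NULL); (TH, AX, Fresno); (NULL, NULL, Fresno); (NULL, NULL, Madrid); (NULL, NULL, Oslo); (NULL, NULL, Tokyo)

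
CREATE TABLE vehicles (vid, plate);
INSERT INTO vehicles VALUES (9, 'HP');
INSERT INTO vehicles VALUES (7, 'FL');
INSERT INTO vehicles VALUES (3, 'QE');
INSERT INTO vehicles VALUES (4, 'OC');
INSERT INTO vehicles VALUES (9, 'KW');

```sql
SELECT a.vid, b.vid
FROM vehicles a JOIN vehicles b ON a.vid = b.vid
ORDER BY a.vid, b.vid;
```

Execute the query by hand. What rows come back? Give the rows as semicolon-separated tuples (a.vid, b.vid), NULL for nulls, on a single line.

(3, 3); (4, 4); (7, 7); (9, 9); (9, 9); (9, 9); (9, 9)

INNER JOIN keeps only pairs where the ON condition holds.
Matching on a.vid = b.vid.
- a row (vid=9): matches 2 b row(s) → 2 output row(s).
- a row (vid=7): matches 1 b row(s) → 1 output row(s).
- a row (vid=3): matches 1 b row(s) → 1 output row(s).
- a row (vid=4): matches 1 b row(s) → 1 output row(s).
- a row (vid=9): matches 2 b row(s) → 2 output row(s).
After projecting and ordering:
a.vid | b.vid
3 | 3
4 | 4
7 | 7
9 | 9
9 | 9
9 | 9
9 | 9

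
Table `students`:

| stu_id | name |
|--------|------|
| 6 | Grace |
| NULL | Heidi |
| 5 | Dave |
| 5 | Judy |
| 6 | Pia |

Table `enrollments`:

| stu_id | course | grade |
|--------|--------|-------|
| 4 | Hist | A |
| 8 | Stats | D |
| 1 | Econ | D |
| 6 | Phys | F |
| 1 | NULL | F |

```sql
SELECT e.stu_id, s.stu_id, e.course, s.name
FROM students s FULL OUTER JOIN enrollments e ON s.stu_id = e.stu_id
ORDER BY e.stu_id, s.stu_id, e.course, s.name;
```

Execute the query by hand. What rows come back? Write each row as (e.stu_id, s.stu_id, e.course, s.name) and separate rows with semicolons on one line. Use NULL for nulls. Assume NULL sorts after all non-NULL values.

(1, NULL, Econ, NULL); (1, NULL, NULL, NULL); (4, NULL, Hist, NULL); (6, 6, Phys, Grace); (6, 6, Phys, Pia); (8, NULL, Stats, NULL); (NULL, 5, NULL, Dave); (NULL, 5, NULL, Judy); (NULL, NULL, NULL, Heidi)

FULL OUTER JOIN keeps every row from both sides; unmatched rows get NULL for the other side's columns.
Matching on s.stu_id = e.stu_id. A NULL in a compared column never satisfies the condition.
Matched pairs: 2; unmatched s rows kept: 3; unmatched e rows kept: 4.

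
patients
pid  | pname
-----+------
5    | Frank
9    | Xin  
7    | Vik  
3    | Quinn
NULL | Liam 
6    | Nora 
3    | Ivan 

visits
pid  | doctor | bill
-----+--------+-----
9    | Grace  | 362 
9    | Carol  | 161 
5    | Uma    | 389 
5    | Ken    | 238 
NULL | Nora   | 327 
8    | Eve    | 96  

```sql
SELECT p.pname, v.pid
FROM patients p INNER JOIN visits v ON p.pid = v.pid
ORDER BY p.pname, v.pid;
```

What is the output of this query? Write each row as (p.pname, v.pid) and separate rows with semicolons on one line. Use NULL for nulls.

(Frank, 5); (Frank, 5); (Xin, 9); (Xin, 9)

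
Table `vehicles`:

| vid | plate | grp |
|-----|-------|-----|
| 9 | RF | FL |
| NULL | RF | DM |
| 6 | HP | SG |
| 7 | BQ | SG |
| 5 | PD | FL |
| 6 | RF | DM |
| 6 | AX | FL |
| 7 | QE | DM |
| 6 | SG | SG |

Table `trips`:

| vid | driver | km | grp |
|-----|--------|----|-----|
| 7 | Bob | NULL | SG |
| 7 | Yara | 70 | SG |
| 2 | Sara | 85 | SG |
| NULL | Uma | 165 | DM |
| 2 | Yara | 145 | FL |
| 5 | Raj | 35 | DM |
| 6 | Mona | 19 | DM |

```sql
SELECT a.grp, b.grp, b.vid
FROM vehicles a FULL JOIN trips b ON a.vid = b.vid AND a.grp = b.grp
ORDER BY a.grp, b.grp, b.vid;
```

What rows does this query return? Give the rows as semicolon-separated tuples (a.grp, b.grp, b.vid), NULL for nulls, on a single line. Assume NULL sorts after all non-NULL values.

(DM, DM, 6); (DM, NULL, NULL); (DM, NULL, NULL); (FL, NULL, NULL); (FL, NULL, NULL); (FL, NULL, NULL); (SG, SG, 7); (SG, SG, 7); (SG, NULL, NULL); (SG, NULL, NULL); (NULL, DM, 5); (NULL, DM, NULL); (NULL, FL, 2); (NULL, SG, 2)

FULL OUTER JOIN keeps every row from both sides; unmatched rows get NULL for the other side's columns.
Matching on a.vid = b.vid AND a.grp = b.grp. A NULL in a compared column never satisfies the condition.
- a[0] vid=9, grp=FL → no match; kept with NULLs on the b side.
- a[1] vid=NULL, grp=DM → no match; kept with NULLs on the b side.
- a[2] vid=6, grp=SG → no match; kept with NULLs on the b side.
- a[3] vid=7, grp=SG → 2 match(es) in b → 2 row(s).
- a[4] vid=5, grp=FL → no match; kept with NULLs on the b side.
- a[5] vid=6, grp=DM → 1 match(es) in b → 1 row(s).
- a[6] vid=6, grp=FL → no match; kept with NULLs on the b side.
- a[7] vid=7, grp=DM → no match; kept with NULLs on the b side.
- a[8] vid=6, grp=SG → no match; kept with NULLs on the b side.
- 4 b row(s) had no a match → kept, a columns NULL.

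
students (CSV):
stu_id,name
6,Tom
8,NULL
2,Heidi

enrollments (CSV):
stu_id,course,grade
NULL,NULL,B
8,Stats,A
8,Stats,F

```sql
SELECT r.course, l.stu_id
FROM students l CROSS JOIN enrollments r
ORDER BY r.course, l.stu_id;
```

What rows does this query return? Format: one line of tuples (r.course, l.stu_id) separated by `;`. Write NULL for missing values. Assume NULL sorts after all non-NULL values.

(Stats, 2); (Stats, 2); (Stats, 6); (Stats, 6); (Stats, 8); (Stats, 8); (NULL, 2); (NULL, 6); (NULL, 8)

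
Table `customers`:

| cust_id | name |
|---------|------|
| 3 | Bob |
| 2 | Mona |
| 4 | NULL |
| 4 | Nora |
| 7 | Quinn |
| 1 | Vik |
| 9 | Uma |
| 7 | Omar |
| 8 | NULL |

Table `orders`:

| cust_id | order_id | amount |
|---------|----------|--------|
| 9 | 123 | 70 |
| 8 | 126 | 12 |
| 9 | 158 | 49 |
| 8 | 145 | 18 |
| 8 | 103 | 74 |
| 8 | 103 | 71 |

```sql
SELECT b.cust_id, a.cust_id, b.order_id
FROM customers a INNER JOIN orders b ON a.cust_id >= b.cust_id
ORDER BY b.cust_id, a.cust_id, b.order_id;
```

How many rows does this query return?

10

INNER JOIN keeps only pairs where the ON condition holds.
Matching on a.cust_id >= b.cust_id.
- a row (cust_id=3): no match → dropped.
- a row (cust_id=2): no match → dropped.
- a row (cust_id=4): no match → dropped.
- a row (cust_id=4): no match → dropped.
- a row (cust_id=7): no match → dropped.
- a row (cust_id=1): no match → dropped.
- a row (cust_id=9): matches 6 b row(s) → 6 output row(s).
- a row (cust_id=7): no match → dropped.
- a row (cust_id=8): matches 4 b row(s) → 4 output row(s).
Total: 10 rows.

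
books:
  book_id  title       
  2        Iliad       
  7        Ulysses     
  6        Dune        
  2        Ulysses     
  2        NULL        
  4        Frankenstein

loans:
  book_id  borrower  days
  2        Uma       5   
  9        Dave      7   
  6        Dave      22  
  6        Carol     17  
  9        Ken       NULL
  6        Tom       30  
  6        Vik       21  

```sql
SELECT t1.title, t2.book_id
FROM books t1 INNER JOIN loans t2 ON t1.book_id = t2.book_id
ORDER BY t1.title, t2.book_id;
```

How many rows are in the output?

7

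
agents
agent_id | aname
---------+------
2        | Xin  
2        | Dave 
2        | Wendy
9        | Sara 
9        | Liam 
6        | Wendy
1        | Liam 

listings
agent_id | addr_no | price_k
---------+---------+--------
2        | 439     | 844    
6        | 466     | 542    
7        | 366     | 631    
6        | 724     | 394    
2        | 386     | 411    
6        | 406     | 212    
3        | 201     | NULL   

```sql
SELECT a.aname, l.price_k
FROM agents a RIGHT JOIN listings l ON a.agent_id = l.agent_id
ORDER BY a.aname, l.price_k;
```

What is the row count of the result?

11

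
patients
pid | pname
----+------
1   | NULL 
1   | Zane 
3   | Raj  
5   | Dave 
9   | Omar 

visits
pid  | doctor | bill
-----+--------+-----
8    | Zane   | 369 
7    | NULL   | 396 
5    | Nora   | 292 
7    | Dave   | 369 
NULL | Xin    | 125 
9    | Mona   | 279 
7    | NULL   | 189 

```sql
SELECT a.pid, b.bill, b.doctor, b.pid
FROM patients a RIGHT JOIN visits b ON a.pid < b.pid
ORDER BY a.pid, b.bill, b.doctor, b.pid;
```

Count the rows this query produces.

RIGHT JOIN keeps every row from `visits`; unmatched rows get NULL for `patients`'s columns.
Matching on a.pid < b.pid. A NULL in a compared column never satisfies the condition.
Matched pairs: 23; unmatched b rows kept: 1.
Total: 23 matched + 1 padded = 24 rows.

24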